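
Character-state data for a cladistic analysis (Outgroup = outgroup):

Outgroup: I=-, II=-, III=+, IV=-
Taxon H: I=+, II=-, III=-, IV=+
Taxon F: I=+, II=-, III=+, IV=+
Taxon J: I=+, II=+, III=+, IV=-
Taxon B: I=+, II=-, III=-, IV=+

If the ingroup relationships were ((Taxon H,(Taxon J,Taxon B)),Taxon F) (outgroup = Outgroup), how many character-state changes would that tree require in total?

Map each character onto ((Taxon H,(Taxon J,Taxon B)),Taxon F) (rooted by Outgroup) and count the minimum state changes it requires (Fitch parsimony):
I: 1; II: 1; III: 2; IV: 2.
Total tree length = 6.

6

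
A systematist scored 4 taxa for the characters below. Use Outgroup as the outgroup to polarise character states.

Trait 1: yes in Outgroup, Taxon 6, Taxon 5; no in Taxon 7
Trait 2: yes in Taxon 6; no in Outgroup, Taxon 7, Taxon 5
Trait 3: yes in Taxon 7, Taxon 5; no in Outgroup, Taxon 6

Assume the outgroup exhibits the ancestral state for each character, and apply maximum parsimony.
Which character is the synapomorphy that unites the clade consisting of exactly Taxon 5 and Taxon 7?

Trait 3

Character polarity is set by the outgroup: the derived state is whichever differs from the outgroup's state, so for Trait 1 the derived state is 'no', and for the remaining characters it is 'yes'.
Trait 1 (derived state 'no') is unique to Taxon 7 (autapomorphy; uninformative for grouping).
Trait 2 (derived state 'yes') is unique to Taxon 6 (autapomorphy; uninformative for grouping).
Only Taxon 5 and Taxon 7 show the derived state 'yes' for Trait 3, supporting them as a clade.
Most parsimonious ingroup topology: ((Taxon 7,Taxon 5),Taxon 6).
The clade {Taxon 5, Taxon 7} is supported by Trait 3: its derived state 'yes' occurs in exactly those taxa and in no other taxon (including the outgroup).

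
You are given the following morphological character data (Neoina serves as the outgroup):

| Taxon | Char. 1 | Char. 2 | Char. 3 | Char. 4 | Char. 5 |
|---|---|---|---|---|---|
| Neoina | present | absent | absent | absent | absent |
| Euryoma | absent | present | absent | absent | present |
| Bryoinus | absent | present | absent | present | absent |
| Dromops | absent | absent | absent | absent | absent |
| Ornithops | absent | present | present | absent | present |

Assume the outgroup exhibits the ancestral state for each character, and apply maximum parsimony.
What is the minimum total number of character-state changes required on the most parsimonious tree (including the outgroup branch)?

5

Character polarity is set by the outgroup: the derived state is whichever differs from the outgroup's state, so for Char. 1 the derived state is 'absent', and for the remaining characters it is 'present'.
Char. 1 (derived state 'absent') is shared by all ingroup taxa — unites the whole ingroup.
Only Bryoinus, Euryoma, and Ornithops show the derived state 'present' for Char. 2, supporting them as a clade.
Char. 3: derived state 'present' in Ornithops only — an autapomorphy, so it tells us nothing about relationships among taxa.
Char. 4 (derived state 'present') is unique to Bryoinus (autapomorphy; uninformative for grouping).
Char. 5 (derived state 'present') is shared by Euryoma and Ornithops — a synapomorphy uniting that clade.
Most parsimonious ingroup topology: (((Euryoma,Ornithops),Bryoinus),Dromops).
Changes per character on this tree: Char. 1: 1; Char. 2: 1; Char. 3: 1; Char. 4: 1; Char. 5: 1.
Total = 5.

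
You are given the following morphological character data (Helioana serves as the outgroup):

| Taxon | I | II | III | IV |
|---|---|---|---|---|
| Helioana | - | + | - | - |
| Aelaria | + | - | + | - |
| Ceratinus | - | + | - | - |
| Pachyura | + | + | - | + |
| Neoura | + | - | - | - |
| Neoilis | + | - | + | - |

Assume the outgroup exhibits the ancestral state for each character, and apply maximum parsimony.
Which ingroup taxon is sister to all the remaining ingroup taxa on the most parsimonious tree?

Ceratinus

Character polarity is set by the outgroup: the derived state is whichever differs from the outgroup's state, so for II the derived state is '-', and for the remaining characters it is '+'.
I (derived state '+') is shared by Aelaria, Neoilis, Neoura, and Pachyura — a synapomorphy uniting that clade.
Only Aelaria, Neoilis, and Neoura show the derived state '-' for II, supporting them as a clade.
III: derived state '+' in Aelaria and Neoilis only — synapomorphy for {Aelaria, Neoilis}.
IV: derived state '+' in Pachyura only — an autapomorphy, so it tells us nothing about relationships among taxa.
Most parsimonious ingroup topology: ((((Aelaria,Neoilis),Neoura),Pachyura),Ceratinus).
Ceratinus is sister to the clade containing all other ingroup taxa, so it is the earliest-diverging (most basal) ingroup lineage.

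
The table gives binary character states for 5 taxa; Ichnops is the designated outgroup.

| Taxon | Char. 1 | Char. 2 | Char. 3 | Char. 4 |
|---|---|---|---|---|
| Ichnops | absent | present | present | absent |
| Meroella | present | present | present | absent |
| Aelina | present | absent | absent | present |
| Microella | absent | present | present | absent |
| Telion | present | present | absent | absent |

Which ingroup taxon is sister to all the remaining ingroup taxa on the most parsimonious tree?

Character polarity is set by the outgroup: the derived state is whichever differs from the outgroup's state, so for Char. 2, Char. 3 the derived state is 'absent', and for the remaining characters it is 'present'.
Only Aelina, Meroella, and Telion show the derived state 'present' for Char. 1, supporting them as a clade.
Char. 2 (derived state 'absent') is unique to Aelina (autapomorphy; uninformative for grouping).
Char. 3 (derived state 'absent') is shared by Aelina and Telion — a synapomorphy uniting that clade.
Char. 4 (derived state 'present') is unique to Aelina (autapomorphy; uninformative for grouping).
Most parsimonious ingroup topology: ((Meroella,(Aelina,Telion)),Microella).
Microella is sister to the clade containing all other ingroup taxa, so it is the earliest-diverging (most basal) ingroup lineage.

Microella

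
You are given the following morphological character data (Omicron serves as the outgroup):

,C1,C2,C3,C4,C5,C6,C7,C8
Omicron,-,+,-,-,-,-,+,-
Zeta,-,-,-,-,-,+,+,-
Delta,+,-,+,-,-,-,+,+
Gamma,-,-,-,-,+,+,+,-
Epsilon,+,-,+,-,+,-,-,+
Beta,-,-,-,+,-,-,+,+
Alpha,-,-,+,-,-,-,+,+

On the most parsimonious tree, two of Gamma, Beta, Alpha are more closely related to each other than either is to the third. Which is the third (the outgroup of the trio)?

Gamma

Character polarity is set by the outgroup: the derived state is whichever differs from the outgroup's state, so for C2, C7 the derived state is '-', and for the remaining characters it is '+'.
C1: derived state '+' in Delta and Epsilon only — synapomorphy for {Delta, Epsilon}.
C2 (derived state '-') is shared by all ingroup taxa — unites the whole ingroup.
C3 (derived state '+') is shared by Alpha, Delta, and Epsilon — a synapomorphy uniting that clade.
C4 (derived state '+') is unique to Beta (autapomorphy; uninformative for grouping).
C5 groups Epsilon and Gamma, which is incompatible with the clades supported by the remaining characters; treating it as convergent (homoplasy) costs fewer steps than any alternative tree.
C6: derived state '+' in Gamma and Zeta only — synapomorphy for {Gamma, Zeta}.
C7 (derived state '-') is unique to Epsilon (autapomorphy; uninformative for grouping).
Only Alpha, Beta, Delta, and Epsilon show the derived state '+' for C8, supporting them as a clade.
Most parsimonious ingroup topology: ((Zeta,Gamma),(((Delta,Epsilon),Alpha),Beta)).
Beta and Alpha share a more recent common ancestor with each other than either does with Gamma, so Gamma is the least closely related of the three.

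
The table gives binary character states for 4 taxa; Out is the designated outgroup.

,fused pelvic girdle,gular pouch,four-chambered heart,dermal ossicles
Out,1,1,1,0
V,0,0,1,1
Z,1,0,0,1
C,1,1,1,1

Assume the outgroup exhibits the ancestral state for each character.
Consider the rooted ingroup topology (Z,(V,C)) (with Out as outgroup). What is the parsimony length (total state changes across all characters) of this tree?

Map each character onto (Z,(V,C)) (rooted by Out) and count the minimum state changes it requires (Fitch parsimony):
fused pelvic girdle: 1; gular pouch: 2; four-chambered heart: 1; dermal ossicles: 1.
Total tree length = 5.

5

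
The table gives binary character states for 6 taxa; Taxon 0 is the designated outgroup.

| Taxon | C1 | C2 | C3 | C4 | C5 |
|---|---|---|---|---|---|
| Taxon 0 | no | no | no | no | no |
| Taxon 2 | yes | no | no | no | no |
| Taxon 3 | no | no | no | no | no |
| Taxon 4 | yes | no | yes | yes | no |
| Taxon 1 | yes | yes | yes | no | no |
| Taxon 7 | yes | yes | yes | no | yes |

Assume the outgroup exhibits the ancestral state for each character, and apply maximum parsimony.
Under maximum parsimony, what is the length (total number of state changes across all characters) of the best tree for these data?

5

The outgroup has state 'no' for every character, so 'yes' is the derived state throughout.
C1 (derived state 'yes') is shared by Taxon 1, Taxon 2, Taxon 4, and Taxon 7 — a synapomorphy uniting that clade.
C2: derived state 'yes' in Taxon 1 and Taxon 7 only — synapomorphy for {Taxon 1, Taxon 7}.
Only Taxon 1, Taxon 4, and Taxon 7 show the derived state 'yes' for C3, supporting them as a clade.
C4: derived state 'yes' in Taxon 4 only — an autapomorphy, so it tells us nothing about relationships among taxa.
C5: derived state 'yes' in Taxon 7 only — an autapomorphy, so it tells us nothing about relationships among taxa.
Most parsimonious ingroup topology: ((Taxon 2,(Taxon 4,(Taxon 1,Taxon 7))),Taxon 3).
Changes per character on this tree: C1: 1; C2: 1; C3: 1; C4: 1; C5: 1.
Total = 5.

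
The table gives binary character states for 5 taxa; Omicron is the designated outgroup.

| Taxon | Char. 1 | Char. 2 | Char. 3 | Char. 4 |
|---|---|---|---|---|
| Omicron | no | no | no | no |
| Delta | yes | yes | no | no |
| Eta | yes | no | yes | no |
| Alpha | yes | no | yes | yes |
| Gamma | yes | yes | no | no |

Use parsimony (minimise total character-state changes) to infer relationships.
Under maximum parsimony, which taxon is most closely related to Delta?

The outgroup has state 'no' for every character, so 'yes' is the derived state throughout.
All ingroup taxa share the derived state 'yes' for Char. 1; it defines the ingroup but does not resolve relationships within it.
Only Delta and Gamma show the derived state 'yes' for Char. 2, supporting them as a clade.
Char. 3 (derived state 'yes') is shared by Alpha and Eta — a synapomorphy uniting that clade.
Char. 4 (derived state 'yes') is unique to Alpha (autapomorphy; uninformative for grouping).
Most parsimonious ingroup topology: ((Delta,Gamma),(Eta,Alpha)).
Delta and Gamma form a cherry on this tree, so they are sister taxa.

Gamma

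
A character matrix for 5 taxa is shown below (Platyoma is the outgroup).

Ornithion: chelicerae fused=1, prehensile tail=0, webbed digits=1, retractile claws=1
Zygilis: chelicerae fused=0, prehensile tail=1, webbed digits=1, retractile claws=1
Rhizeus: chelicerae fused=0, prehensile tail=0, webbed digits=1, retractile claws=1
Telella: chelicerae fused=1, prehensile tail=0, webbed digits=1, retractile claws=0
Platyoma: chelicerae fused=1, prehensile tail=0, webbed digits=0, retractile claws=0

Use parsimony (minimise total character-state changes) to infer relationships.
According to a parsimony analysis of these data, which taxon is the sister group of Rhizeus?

Zygilis

Character polarity is set by the outgroup: the derived state is whichever differs from the outgroup's state, so for chelicerae fused the derived state is '0', and for the remaining characters it is '1'.
chelicerae fused (derived state '0') is shared by Rhizeus and Zygilis — a synapomorphy uniting that clade.
prehensile tail (derived state '1') is unique to Zygilis (autapomorphy; uninformative for grouping).
All ingroup taxa share the derived state '1' for webbed digits; it defines the ingroup but does not resolve relationships within it.
retractile claws: derived state '1' in Ornithion, Rhizeus, and Zygilis only — synapomorphy for {Ornithion, Rhizeus, Zygilis}.
Most parsimonious ingroup topology: (((Zygilis,Rhizeus),Ornithion),Telella).
Rhizeus and Zygilis form a cherry on this tree, so they are sister taxa.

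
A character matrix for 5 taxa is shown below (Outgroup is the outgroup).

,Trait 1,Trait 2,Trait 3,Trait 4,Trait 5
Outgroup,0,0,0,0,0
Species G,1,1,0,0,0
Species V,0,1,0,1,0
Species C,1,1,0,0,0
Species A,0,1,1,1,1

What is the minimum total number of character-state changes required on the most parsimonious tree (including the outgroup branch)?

The outgroup has state '0' for every character, so '1' is the derived state throughout.
Only Species C and Species G show the derived state '1' for Trait 1, supporting them as a clade.
Trait 2 (derived state '1') is shared by all ingroup taxa — unites the whole ingroup.
Trait 3 (derived state '1') is unique to Species A (autapomorphy; uninformative for grouping).
Trait 4: derived state '1' in Species A and Species V only — synapomorphy for {Species A, Species V}.
Trait 5: derived state '1' in Species A only — an autapomorphy, so it tells us nothing about relationships among taxa.
Most parsimonious ingroup topology: ((Species G,Species C),(Species V,Species A)).
Changes per character on this tree: Trait 1: 1; Trait 2: 1; Trait 3: 1; Trait 4: 1; Trait 5: 1.
Total = 5.

5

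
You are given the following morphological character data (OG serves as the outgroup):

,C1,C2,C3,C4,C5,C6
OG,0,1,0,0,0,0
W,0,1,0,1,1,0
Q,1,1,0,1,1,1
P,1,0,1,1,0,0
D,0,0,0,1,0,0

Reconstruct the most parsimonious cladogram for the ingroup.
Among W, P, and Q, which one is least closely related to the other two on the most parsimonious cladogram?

P

Character polarity is set by the outgroup: the derived state is whichever differs from the outgroup's state, so for C2 the derived state is '0', and for the remaining characters it is '1'.
C1 groups P and Q, which is incompatible with the clades supported by the remaining characters; treating it as convergent (homoplasy) costs fewer steps than any alternative tree.
Only D and P show the derived state '0' for C2, supporting them as a clade.
C3 (derived state '1') is unique to P (autapomorphy; uninformative for grouping).
All ingroup taxa share the derived state '1' for C4; it defines the ingroup but does not resolve relationships within it.
C5 (derived state '1') is shared by Q and W — a synapomorphy uniting that clade.
C6: derived state '1' in Q only — an autapomorphy, so it tells us nothing about relationships among taxa.
Most parsimonious ingroup topology: ((W,Q),(P,D)).
Q and W share a more recent common ancestor with each other than either does with P, so P is the least closely related of the three.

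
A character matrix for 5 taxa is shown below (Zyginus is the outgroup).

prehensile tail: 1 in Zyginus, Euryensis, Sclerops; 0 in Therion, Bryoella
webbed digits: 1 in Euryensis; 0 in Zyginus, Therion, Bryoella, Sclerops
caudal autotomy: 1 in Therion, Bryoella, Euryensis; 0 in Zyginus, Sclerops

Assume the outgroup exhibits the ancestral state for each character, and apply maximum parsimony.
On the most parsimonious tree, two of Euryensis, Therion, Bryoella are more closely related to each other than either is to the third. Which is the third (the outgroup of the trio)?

Euryensis

Character polarity is set by the outgroup: the derived state is whichever differs from the outgroup's state, so for prehensile tail the derived state is '0', and for the remaining characters it is '1'.
prehensile tail: derived state '0' in Bryoella and Therion only — synapomorphy for {Bryoella, Therion}.
webbed digits: derived state '1' in Euryensis only — an autapomorphy, so it tells us nothing about relationships among taxa.
Only Bryoella, Euryensis, and Therion show the derived state '1' for caudal autotomy, supporting them as a clade.
Most parsimonious ingroup topology: (((Therion,Bryoella),Euryensis),Sclerops).
Bryoella and Therion share a more recent common ancestor with each other than either does with Euryensis, so Euryensis is the least closely related of the three.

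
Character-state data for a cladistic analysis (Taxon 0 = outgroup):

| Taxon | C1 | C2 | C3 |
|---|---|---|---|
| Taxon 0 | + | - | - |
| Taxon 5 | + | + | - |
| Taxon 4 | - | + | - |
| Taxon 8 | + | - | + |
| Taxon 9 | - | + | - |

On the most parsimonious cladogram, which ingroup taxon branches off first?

Taxon 8

Character polarity is set by the outgroup: the derived state is whichever differs from the outgroup's state, so for C1 the derived state is '-', and for the remaining characters it is '+'.
C1 (derived state '-') is shared by Taxon 4 and Taxon 9 — a synapomorphy uniting that clade.
C2: derived state '+' in Taxon 4, Taxon 5, and Taxon 9 only — synapomorphy for {Taxon 4, Taxon 5, Taxon 9}.
C3 (derived state '+') is unique to Taxon 8 (autapomorphy; uninformative for grouping).
Most parsimonious ingroup topology: ((Taxon 5,(Taxon 4,Taxon 9)),Taxon 8).
Taxon 8 is sister to the clade containing all other ingroup taxa, so it is the earliest-diverging (most basal) ingroup lineage.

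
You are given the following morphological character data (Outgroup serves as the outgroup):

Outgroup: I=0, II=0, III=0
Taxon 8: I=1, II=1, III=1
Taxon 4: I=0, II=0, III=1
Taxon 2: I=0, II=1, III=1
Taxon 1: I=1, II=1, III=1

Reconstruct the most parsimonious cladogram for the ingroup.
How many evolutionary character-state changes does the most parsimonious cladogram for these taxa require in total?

3

The outgroup has state '0' for every character, so '1' is the derived state throughout.
Only Taxon 1 and Taxon 8 show the derived state '1' for I, supporting them as a clade.
Only Taxon 1, Taxon 2, and Taxon 8 show the derived state '1' for II, supporting them as a clade.
All ingroup taxa share the derived state '1' for III; it defines the ingroup but does not resolve relationships within it.
Most parsimonious ingroup topology: (((Taxon 8,Taxon 1),Taxon 2),Taxon 4).
Changes per character on this tree: I: 1; II: 1; III: 1.
Total = 3.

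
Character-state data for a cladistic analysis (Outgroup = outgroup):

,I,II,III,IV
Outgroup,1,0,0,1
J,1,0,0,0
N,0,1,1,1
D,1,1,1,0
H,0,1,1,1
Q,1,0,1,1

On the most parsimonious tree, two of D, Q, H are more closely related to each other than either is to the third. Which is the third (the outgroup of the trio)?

Character polarity is set by the outgroup: the derived state is whichever differs from the outgroup's state, so for I, IV the derived state is '0', and for the remaining characters it is '1'.
I: derived state '0' in H and N only — synapomorphy for {H, N}.
II (derived state '1') is shared by D, H, and N — a synapomorphy uniting that clade.
III: derived state '1' in D, H, N, and Q only — synapomorphy for {D, H, N, Q}.
IV (state '0') occurs in D and J but conflicts with the nesting implied by the other characters — most parsimoniously interpreted as homoplasy.
Most parsimonious ingroup topology: (J,(((N,H),D),Q)).
H and D share a more recent common ancestor with each other than either does with Q, so Q is the least closely related of the three.

Q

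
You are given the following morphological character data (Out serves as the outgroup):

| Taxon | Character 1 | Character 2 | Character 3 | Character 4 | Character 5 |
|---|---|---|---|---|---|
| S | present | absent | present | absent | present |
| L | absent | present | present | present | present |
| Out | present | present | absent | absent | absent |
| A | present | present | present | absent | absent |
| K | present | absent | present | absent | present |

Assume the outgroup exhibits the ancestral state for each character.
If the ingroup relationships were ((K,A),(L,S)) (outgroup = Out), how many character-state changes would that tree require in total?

7

Map each character onto ((K,A),(L,S)) (rooted by Out) and count the minimum state changes it requires (Fitch parsimony):
Character 1: 1; Character 2: 2; Character 3: 1; Character 4: 1; Character 5: 2.
Total tree length = 7.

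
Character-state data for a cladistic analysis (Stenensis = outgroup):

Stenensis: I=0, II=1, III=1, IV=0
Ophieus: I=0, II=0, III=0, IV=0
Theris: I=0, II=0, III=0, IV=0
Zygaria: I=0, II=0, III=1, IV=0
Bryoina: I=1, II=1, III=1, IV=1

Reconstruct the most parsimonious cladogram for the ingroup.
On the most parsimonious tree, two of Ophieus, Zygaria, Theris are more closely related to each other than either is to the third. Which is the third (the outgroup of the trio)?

Character polarity is set by the outgroup: the derived state is whichever differs from the outgroup's state, so for II, III the derived state is '0', and for the remaining characters it is '1'.
I: derived state '1' in Bryoina only — an autapomorphy, so it tells us nothing about relationships among taxa.
Only Ophieus, Theris, and Zygaria show the derived state '0' for II, supporting them as a clade.
III (derived state '0') is shared by Ophieus and Theris — a synapomorphy uniting that clade.
IV: derived state '1' in Bryoina only — an autapomorphy, so it tells us nothing about relationships among taxa.
Most parsimonious ingroup topology: (((Ophieus,Theris),Zygaria),Bryoina).
Ophieus and Theris share a more recent common ancestor with each other than either does with Zygaria, so Zygaria is the least closely related of the three.

Zygaria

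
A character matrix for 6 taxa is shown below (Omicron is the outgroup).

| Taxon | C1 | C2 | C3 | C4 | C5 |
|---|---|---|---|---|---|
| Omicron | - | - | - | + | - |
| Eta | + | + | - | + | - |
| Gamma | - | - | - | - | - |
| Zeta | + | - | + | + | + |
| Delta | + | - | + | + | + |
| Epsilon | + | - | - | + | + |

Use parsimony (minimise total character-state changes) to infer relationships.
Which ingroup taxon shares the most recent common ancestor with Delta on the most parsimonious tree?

Zeta

Character polarity is set by the outgroup: the derived state is whichever differs from the outgroup's state, so for C4 the derived state is '-', and for the remaining characters it is '+'.
C1: derived state '+' in Delta, Epsilon, Eta, and Zeta only — synapomorphy for {Delta, Epsilon, Eta, Zeta}.
C2: derived state '+' in Eta only — an autapomorphy, so it tells us nothing about relationships among taxa.
C3: derived state '+' in Delta and Zeta only — synapomorphy for {Delta, Zeta}.
C4 (derived state '-') is unique to Gamma (autapomorphy; uninformative for grouping).
C5: derived state '+' in Delta, Epsilon, and Zeta only — synapomorphy for {Delta, Epsilon, Zeta}.
Most parsimonious ingroup topology: ((Eta,((Zeta,Delta),Epsilon)),Gamma).
Delta and Zeta form a cherry on this tree, so they are sister taxa.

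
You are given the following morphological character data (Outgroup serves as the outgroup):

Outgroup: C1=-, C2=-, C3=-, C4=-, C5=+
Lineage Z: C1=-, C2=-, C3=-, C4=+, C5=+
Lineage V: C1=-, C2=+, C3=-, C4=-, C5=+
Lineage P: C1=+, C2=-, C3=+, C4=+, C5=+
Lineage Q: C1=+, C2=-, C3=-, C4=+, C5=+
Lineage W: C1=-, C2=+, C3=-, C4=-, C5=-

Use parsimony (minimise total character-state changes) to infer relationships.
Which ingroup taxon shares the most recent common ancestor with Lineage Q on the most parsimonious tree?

Lineage P

Character polarity is set by the outgroup: the derived state is whichever differs from the outgroup's state, so for C5 the derived state is '-', and for the remaining characters it is '+'.
C1: derived state '+' in Lineage P and Lineage Q only — synapomorphy for {Lineage P, Lineage Q}.
C2: derived state '+' in Lineage V and Lineage W only — synapomorphy for {Lineage V, Lineage W}.
C3: derived state '+' in Lineage P only — an autapomorphy, so it tells us nothing about relationships among taxa.
C4 (derived state '+') is shared by Lineage P, Lineage Q, and Lineage Z — a synapomorphy uniting that clade.
C5: derived state '-' in Lineage W only — an autapomorphy, so it tells us nothing about relationships among taxa.
Most parsimonious ingroup topology: ((Lineage Z,(Lineage P,Lineage Q)),(Lineage V,Lineage W)).
Lineage Q and Lineage P form a cherry on this tree, so they are sister taxa.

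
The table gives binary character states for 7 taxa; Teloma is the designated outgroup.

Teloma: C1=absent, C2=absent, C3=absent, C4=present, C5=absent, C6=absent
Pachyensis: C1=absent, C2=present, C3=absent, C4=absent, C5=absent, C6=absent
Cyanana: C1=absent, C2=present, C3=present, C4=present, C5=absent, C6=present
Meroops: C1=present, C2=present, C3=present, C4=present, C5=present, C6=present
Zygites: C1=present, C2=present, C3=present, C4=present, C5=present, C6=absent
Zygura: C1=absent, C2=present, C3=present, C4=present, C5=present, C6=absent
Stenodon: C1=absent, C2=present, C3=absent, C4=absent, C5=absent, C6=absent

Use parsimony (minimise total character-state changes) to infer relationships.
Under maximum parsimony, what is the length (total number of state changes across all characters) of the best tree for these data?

Character polarity is set by the outgroup: the derived state is whichever differs from the outgroup's state, so for C4 the derived state is 'absent', and for the remaining characters it is 'present'.
C1 (derived state 'present') is shared by Meroops and Zygites — a synapomorphy uniting that clade.
All ingroup taxa share the derived state 'present' for C2; it defines the ingroup but does not resolve relationships within it.
C3: derived state 'present' in Cyanana, Meroops, Zygites, and Zygura only — synapomorphy for {Cyanana, Meroops, Zygites, Zygura}.
Only Pachyensis and Stenodon show the derived state 'absent' for C4, supporting them as a clade.
C5 (derived state 'present') is shared by Meroops, Zygites, and Zygura — a synapomorphy uniting that clade.
C6 (state 'present') occurs in Cyanana and Meroops but conflicts with the nesting implied by the other characters — most parsimoniously interpreted as homoplasy.
Most parsimonious ingroup topology: ((Pachyensis,Stenodon),(Cyanana,((Meroops,Zygites),Zygura))).
Changes per character on this tree: C1: 1; C2: 1; C3: 1; C4: 1; C5: 1; C6: 2.
Total = 7.

7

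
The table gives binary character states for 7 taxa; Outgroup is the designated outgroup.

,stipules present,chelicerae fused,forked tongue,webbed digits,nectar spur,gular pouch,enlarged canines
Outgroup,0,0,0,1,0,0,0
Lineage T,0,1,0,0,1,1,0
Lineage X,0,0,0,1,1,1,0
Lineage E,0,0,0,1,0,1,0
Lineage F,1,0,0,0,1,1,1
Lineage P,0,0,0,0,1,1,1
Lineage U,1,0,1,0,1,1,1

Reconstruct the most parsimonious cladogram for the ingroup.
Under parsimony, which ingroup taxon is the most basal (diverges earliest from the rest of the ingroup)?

Character polarity is set by the outgroup: the derived state is whichever differs from the outgroup's state, so for webbed digits the derived state is '0', and for the remaining characters it is '1'.
stipules present: derived state '1' in Lineage F and Lineage U only — synapomorphy for {Lineage F, Lineage U}.
chelicerae fused (derived state '1') is unique to Lineage T (autapomorphy; uninformative for grouping).
forked tongue: derived state '1' in Lineage U only — an autapomorphy, so it tells us nothing about relationships among taxa.
Only Lineage F, Lineage P, Lineage T, and Lineage U show the derived state '0' for webbed digits, supporting them as a clade.
nectar spur: derived state '1' in Lineage F, Lineage P, Lineage T, Lineage U, and Lineage X only — synapomorphy for {Lineage F, Lineage P, Lineage T, Lineage U, Lineage X}.
gular pouch (derived state '1') is shared by all ingroup taxa — unites the whole ingroup.
Only Lineage F, Lineage P, and Lineage U show the derived state '1' for enlarged canines, supporting them as a clade.
Most parsimonious ingroup topology: (((Lineage T,((Lineage F,Lineage U),Lineage P)),Lineage X),Lineage E).
Lineage E is sister to the clade containing all other ingroup taxa, so it is the earliest-diverging (most basal) ingroup lineage.

Lineage E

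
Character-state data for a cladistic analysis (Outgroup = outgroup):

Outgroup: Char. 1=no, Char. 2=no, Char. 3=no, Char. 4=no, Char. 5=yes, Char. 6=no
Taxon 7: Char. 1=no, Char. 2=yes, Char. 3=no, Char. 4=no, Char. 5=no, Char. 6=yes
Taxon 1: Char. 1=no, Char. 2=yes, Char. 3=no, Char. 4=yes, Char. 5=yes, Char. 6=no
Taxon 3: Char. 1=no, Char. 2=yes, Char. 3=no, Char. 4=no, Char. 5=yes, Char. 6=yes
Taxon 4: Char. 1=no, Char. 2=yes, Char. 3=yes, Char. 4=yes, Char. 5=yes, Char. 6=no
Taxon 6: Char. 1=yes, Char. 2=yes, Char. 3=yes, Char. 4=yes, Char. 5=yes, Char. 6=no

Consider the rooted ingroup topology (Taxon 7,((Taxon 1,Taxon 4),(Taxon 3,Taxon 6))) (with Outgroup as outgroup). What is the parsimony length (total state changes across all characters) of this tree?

9

Map each character onto (Taxon 7,((Taxon 1,Taxon 4),(Taxon 3,Taxon 6))) (rooted by Outgroup) and count the minimum state changes it requires (Fitch parsimony):
Char. 1: 1; Char. 2: 1; Char. 3: 2; Char. 4: 2; Char. 5: 1; Char. 6: 2.
Total tree length = 9.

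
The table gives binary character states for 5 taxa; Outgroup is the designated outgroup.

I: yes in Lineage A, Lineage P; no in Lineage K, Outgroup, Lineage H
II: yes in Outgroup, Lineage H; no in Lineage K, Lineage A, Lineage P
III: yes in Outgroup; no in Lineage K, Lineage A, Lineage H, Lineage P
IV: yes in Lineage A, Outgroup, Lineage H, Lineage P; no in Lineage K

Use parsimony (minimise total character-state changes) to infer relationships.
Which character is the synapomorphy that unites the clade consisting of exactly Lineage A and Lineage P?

Character polarity is set by the outgroup: the derived state is whichever differs from the outgroup's state, so for II, III, IV the derived state is 'no', and for the remaining characters it is 'yes'.
Only Lineage A and Lineage P show the derived state 'yes' for I, supporting them as a clade.
Only Lineage A, Lineage K, and Lineage P show the derived state 'no' for II, supporting them as a clade.
III (derived state 'no') is shared by all ingroup taxa — unites the whole ingroup.
IV (derived state 'no') is unique to Lineage K (autapomorphy; uninformative for grouping).
Most parsimonious ingroup topology: (((Lineage A,Lineage P),Lineage K),Lineage H).
The clade {Lineage A, Lineage P} is supported by I: its derived state 'yes' occurs in exactly those taxa and in no other taxon (including the outgroup).

I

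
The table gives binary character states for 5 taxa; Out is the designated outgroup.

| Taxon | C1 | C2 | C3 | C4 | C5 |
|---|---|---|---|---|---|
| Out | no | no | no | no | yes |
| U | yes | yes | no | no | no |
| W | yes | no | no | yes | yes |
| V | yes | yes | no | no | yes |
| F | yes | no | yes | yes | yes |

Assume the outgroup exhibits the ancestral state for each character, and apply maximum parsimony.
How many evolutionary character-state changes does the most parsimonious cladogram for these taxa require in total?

5

Character polarity is set by the outgroup: the derived state is whichever differs from the outgroup's state, so for C5 the derived state is 'no', and for the remaining characters it is 'yes'.
C1 (derived state 'yes') is shared by all ingroup taxa — unites the whole ingroup.
C2: derived state 'yes' in U and V only — synapomorphy for {U, V}.
C3 (derived state 'yes') is unique to F (autapomorphy; uninformative for grouping).
C4 (derived state 'yes') is shared by F and W — a synapomorphy uniting that clade.
C5 (derived state 'no') is unique to U (autapomorphy; uninformative for grouping).
Most parsimonious ingroup topology: ((U,V),(W,F)).
Changes per character on this tree: C1: 1; C2: 1; C3: 1; C4: 1; C5: 1.
Total = 5.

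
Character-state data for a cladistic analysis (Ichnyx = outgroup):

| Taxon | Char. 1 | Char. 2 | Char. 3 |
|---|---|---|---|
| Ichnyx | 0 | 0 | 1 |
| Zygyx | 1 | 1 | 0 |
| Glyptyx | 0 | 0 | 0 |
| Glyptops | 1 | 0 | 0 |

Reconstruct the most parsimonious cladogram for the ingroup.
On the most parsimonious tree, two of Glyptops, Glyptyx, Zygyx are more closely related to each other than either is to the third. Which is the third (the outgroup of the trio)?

Character polarity is set by the outgroup: the derived state is whichever differs from the outgroup's state, so for Char. 3 the derived state is '0', and for the remaining characters it is '1'.
Char. 1: derived state '1' in Glyptops and Zygyx only — synapomorphy for {Glyptops, Zygyx}.
Char. 2 (derived state '1') is unique to Zygyx (autapomorphy; uninformative for grouping).
Char. 3 (derived state '0') is shared by all ingroup taxa — unites the whole ingroup.
Most parsimonious ingroup topology: ((Zygyx,Glyptops),Glyptyx).
Glyptops and Zygyx share a more recent common ancestor with each other than either does with Glyptyx, so Glyptyx is the least closely related of the three.

Glyptyx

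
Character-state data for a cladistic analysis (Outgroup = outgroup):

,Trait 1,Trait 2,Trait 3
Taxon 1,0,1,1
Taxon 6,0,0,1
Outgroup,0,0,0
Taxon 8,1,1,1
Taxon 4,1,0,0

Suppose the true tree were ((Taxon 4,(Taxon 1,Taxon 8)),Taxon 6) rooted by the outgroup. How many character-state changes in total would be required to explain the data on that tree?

Map each character onto ((Taxon 4,(Taxon 1,Taxon 8)),Taxon 6) (rooted by Outgroup) and count the minimum state changes it requires (Fitch parsimony):
Trait 1: 2; Trait 2: 1; Trait 3: 2.
Total tree length = 5.

5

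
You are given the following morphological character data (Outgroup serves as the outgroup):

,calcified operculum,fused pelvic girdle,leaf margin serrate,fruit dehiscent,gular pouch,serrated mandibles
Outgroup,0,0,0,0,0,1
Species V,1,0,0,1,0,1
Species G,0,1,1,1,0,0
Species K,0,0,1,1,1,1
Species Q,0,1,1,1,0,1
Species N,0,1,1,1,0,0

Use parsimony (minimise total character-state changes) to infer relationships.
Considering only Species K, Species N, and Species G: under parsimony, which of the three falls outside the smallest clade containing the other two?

Character polarity is set by the outgroup: the derived state is whichever differs from the outgroup's state, so for serrated mandibles the derived state is '0', and for the remaining characters it is '1'.
calcified operculum (derived state '1') is unique to Species V (autapomorphy; uninformative for grouping).
fused pelvic girdle: derived state '1' in Species G, Species N, and Species Q only — synapomorphy for {Species G, Species N, Species Q}.
leaf margin serrate (derived state '1') is shared by Species G, Species K, Species N, and Species Q — a synapomorphy uniting that clade.
All ingroup taxa share the derived state '1' for fruit dehiscent; it defines the ingroup but does not resolve relationships within it.
gular pouch: derived state '1' in Species K only — an autapomorphy, so it tells us nothing about relationships among taxa.
serrated mandibles: derived state '0' in Species G and Species N only — synapomorphy for {Species G, Species N}.
Most parsimonious ingroup topology: (Species V,(((Species G,Species N),Species Q),Species K)).
Species G and Species N share a more recent common ancestor with each other than either does with Species K, so Species K is the least closely related of the three.

Species K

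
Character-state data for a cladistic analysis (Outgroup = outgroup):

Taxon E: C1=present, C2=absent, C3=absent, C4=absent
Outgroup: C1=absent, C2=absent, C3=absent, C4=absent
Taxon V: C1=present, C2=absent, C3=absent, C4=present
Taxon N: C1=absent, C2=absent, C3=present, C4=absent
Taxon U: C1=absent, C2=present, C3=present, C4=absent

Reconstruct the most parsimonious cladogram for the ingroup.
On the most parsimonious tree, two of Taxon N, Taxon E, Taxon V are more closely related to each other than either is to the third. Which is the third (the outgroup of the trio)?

The outgroup has state 'absent' for every character, so 'present' is the derived state throughout.
C1: derived state 'present' in Taxon E and Taxon V only — synapomorphy for {Taxon E, Taxon V}.
C2: derived state 'present' in Taxon U only — an autapomorphy, so it tells us nothing about relationships among taxa.
Only Taxon N and Taxon U show the derived state 'present' for C3, supporting them as a clade.
C4 (derived state 'present') is unique to Taxon V (autapomorphy; uninformative for grouping).
Most parsimonious ingroup topology: ((Taxon N,Taxon U),(Taxon E,Taxon V)).
Taxon V and Taxon E share a more recent common ancestor with each other than either does with Taxon N, so Taxon N is the least closely related of the three.

Taxon N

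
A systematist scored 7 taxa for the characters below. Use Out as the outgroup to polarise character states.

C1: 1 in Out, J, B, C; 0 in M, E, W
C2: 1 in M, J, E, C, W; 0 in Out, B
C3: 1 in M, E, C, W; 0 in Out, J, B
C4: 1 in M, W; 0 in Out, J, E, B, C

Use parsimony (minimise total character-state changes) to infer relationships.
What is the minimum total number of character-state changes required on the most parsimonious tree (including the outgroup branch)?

4

Character polarity is set by the outgroup: the derived state is whichever differs from the outgroup's state, so for C1 the derived state is '0', and for the remaining characters it is '1'.
Only E, M, and W show the derived state '0' for C1, supporting them as a clade.
Only C, E, J, M, and W show the derived state '1' for C2, supporting them as a clade.
C3: derived state '1' in C, E, M, and W only — synapomorphy for {C, E, M, W}.
C4: derived state '1' in M and W only — synapomorphy for {M, W}.
Most parsimonious ingroup topology: (((((M,W),E),C),J),B).
Changes per character on this tree: C1: 1; C2: 1; C3: 1; C4: 1.
Total = 4.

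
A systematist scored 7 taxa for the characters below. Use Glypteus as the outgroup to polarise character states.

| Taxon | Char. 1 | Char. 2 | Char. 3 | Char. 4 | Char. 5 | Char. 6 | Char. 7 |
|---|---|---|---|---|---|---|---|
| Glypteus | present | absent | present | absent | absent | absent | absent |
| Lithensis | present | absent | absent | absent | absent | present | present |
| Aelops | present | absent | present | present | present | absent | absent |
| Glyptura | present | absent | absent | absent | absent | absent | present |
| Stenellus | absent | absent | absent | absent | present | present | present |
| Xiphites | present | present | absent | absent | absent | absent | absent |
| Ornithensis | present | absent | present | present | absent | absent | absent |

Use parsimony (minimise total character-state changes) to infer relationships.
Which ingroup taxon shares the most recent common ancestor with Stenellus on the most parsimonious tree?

Character polarity is set by the outgroup: the derived state is whichever differs from the outgroup's state, so for Char. 1, Char. 3 the derived state is 'absent', and for the remaining characters it is 'present'.
Char. 1 (derived state 'absent') is unique to Stenellus (autapomorphy; uninformative for grouping).
Char. 2 (derived state 'present') is unique to Xiphites (autapomorphy; uninformative for grouping).
Only Glyptura, Lithensis, Stenellus, and Xiphites show the derived state 'absent' for Char. 3, supporting them as a clade.
Char. 4: derived state 'present' in Aelops and Ornithensis only — synapomorphy for {Aelops, Ornithensis}.
Char. 5 groups Aelops and Stenellus, which is incompatible with the clades supported by the remaining characters; treating it as convergent (homoplasy) costs fewer steps than any alternative tree.
Only Lithensis and Stenellus show the derived state 'present' for Char. 6, supporting them as a clade.
Char. 7 (derived state 'present') is shared by Glyptura, Lithensis, and Stenellus — a synapomorphy uniting that clade.
Most parsimonious ingroup topology: ((((Lithensis,Stenellus),Glyptura),Xiphites),(Aelops,Ornithensis)).
Stenellus and Lithensis form a cherry on this tree, so they are sister taxa.

Lithensis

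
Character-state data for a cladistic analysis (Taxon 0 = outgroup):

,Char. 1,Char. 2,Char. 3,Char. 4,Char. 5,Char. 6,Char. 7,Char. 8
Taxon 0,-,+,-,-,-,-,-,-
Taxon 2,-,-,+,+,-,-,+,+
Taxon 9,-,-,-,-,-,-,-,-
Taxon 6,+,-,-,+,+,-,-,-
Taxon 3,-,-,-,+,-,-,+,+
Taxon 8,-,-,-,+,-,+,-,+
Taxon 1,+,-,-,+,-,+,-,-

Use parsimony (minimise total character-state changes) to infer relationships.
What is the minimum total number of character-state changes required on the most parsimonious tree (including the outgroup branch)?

Character polarity is set by the outgroup: the derived state is whichever differs from the outgroup's state, so for Char. 2 the derived state is '-', and for the remaining characters it is '+'.
Char. 1 (derived state '+') is shared by Taxon 1 and Taxon 6 — a synapomorphy uniting that clade.
Char. 2 (derived state '-') is shared by all ingroup taxa — unites the whole ingroup.
Char. 3 (derived state '+') is unique to Taxon 2 (autapomorphy; uninformative for grouping).
Char. 4 (derived state '+') is shared by Taxon 1, Taxon 2, Taxon 3, Taxon 6, and Taxon 8 — a synapomorphy uniting that clade.
Char. 5: derived state '+' in Taxon 6 only — an autapomorphy, so it tells us nothing about relationships among taxa.
Char. 6 groups Taxon 1 and Taxon 8, which is incompatible with the clades supported by the remaining characters; treating it as convergent (homoplasy) costs fewer steps than any alternative tree.
Only Taxon 2 and Taxon 3 show the derived state '+' for Char. 7, supporting them as a clade.
Only Taxon 2, Taxon 3, and Taxon 8 show the derived state '+' for Char. 8, supporting them as a clade.
Most parsimonious ingroup topology: ((((Taxon 2,Taxon 3),Taxon 8),(Taxon 6,Taxon 1)),Taxon 9).
Changes per character on this tree: Char. 1: 1; Char. 2: 1; Char. 3: 1; Char. 4: 1; Char. 5: 1; Char. 6: 2; Char. 7: 1; Char. 8: 1.
Total = 9.

9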